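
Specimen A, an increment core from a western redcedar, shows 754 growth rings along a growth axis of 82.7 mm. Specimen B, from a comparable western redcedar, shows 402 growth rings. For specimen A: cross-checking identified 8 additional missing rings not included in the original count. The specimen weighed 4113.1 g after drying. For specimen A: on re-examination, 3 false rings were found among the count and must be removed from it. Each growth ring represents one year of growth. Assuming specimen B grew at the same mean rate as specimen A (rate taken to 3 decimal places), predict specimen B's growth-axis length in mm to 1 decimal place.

Specimen A: true growth ring count = 754 − 3 + 8 = 759.
A: Extension rate ≈ 82.7 / 759 = 0.109 mm per year.
B's length ≈ 0.109 × 402 = 43.8 mm.

43.8 mm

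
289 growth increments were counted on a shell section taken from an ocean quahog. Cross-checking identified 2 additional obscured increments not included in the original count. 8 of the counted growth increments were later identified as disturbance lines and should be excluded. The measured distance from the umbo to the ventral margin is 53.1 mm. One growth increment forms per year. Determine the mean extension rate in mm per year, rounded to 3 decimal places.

Correcting the raw count gives 289 − 8 + 2 = 283 true growth increments.
Mean rate = 53.1 mm / 283 years ≈ 0.188 mm per year.

0.188 mm per year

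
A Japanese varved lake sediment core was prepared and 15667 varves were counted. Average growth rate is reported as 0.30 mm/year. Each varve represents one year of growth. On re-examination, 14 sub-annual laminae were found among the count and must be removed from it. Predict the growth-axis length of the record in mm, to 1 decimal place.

After corrections the count is 15667 − 14 = 15653 varves.
Predicted length = 0.30 mm/year × 15653 years = 4695.9 mm.

4695.9 mm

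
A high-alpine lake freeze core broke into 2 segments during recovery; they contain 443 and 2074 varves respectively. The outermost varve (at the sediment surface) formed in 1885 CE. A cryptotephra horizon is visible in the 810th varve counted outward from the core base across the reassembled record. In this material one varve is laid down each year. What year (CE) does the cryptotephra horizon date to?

Total varves = 443 + 2074 = 2517.
The cryptotephra horizon sits at varve 810 from the core base, so 2517 − 810 = 1707 varves formed after it.
1885 − 1707 = 178 CE.

178 CE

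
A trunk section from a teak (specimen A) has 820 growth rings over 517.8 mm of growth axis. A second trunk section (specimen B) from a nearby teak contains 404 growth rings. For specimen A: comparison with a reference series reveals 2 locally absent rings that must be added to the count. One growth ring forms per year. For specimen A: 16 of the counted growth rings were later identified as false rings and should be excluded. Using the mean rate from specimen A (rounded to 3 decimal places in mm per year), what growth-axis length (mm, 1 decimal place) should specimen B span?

Specimen A: after corrections the count is 820 − 16 + 2 = 806 growth rings.
A: 517.8 mm over 806 years gives 517.8 / 806 ≈ 0.642 mm/yr.
B's length ≈ 0.642 × 404 = 259.4 mm.

259.4 mm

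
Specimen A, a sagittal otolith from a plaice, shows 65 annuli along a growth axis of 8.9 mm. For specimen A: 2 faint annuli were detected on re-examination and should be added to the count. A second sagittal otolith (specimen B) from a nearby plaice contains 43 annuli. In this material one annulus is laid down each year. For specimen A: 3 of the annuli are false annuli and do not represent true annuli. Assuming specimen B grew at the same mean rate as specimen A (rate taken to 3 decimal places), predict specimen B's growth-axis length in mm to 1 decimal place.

6.0 mm

Specimen A: after corrections the count is 65 − 3 + 2 = 64 annuli.
A: 8.9 mm over 64 years gives 8.9 / 64 ≈ 0.139 mm/yr.
Length of B = 0.139 × 43 = 6.0 mm.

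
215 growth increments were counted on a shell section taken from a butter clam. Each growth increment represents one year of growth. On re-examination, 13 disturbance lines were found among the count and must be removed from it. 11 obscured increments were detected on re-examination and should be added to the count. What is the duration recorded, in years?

After corrections the count is 215 − 13 + 11 = 213 growth increments.
One growth increment per year makes the duration 213 years.

213 years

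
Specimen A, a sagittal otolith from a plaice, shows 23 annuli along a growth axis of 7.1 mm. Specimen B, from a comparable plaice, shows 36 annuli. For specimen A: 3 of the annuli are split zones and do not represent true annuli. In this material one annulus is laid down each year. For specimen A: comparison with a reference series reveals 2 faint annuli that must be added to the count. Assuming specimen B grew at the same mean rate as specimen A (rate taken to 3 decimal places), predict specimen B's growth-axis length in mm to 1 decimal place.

11.6 mm

Specimen A: after corrections the count is 23 − 3 + 2 = 22 annuli.
A: 7.1 mm over 22 years gives 7.1 / 22 ≈ 0.323 mm per year.
Length of B = 0.323 × 36 = 11.6 mm.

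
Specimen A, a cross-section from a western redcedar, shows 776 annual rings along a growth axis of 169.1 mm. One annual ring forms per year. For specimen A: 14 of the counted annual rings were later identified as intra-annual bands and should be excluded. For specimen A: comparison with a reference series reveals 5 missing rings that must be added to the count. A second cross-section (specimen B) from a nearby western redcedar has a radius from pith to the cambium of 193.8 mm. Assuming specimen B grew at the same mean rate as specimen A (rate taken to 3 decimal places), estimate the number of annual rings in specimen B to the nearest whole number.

881 annual rings

Specimen A: true annual ring count = 776 − 14 + 5 = 767.
A: 169.1 mm over 767 years gives 169.1 / 767 ≈ 0.220 mm per year.
Specimen B: 193.8 mm / 0.220 mm per year = 880.91 years ≈ 881 annual rings.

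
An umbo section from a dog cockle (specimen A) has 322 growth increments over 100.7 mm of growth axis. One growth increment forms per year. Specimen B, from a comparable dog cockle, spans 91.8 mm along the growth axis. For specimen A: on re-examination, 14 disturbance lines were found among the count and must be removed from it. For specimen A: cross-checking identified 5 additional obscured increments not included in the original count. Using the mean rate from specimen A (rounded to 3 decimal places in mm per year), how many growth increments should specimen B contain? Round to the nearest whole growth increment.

285 growth increments

Specimen A: after corrections the count is 322 − 14 + 5 = 313 growth increments.
A: Extension rate ≈ 100.7 / 313 = 0.322 mm/yr.
Specimen B: 91.8 mm / 0.322 mm per year = 285.09 years ≈ 285 growth increments.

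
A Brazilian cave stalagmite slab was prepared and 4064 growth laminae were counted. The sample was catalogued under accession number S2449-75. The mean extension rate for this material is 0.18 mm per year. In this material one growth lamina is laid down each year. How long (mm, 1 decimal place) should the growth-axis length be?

4064 years of growth are recorded.
Length ≈ 0.18 × 4064 = 731.5 mm.

731.5 mm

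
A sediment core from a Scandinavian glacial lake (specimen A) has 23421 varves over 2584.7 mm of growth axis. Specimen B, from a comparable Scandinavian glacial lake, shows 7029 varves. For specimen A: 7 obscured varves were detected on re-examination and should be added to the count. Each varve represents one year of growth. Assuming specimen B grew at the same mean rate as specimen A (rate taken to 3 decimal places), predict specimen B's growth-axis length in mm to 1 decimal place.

773.2 mm

Specimen A: after corrections the count is 23421 + 7 = 23428 varves.
A: Mean rate = 2584.7 mm / 23428 years ≈ 0.110 mm/year.
Length of B = 0.110 × 7029 = 773.2 mm.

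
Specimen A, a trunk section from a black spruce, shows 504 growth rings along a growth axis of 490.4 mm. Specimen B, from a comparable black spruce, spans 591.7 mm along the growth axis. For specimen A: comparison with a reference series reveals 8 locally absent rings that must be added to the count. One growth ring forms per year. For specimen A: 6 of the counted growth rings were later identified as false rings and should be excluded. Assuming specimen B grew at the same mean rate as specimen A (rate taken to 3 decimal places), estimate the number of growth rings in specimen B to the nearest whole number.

Specimen A: after corrections the count is 504 − 6 + 8 = 506 growth rings.
A: Mean rate = 490.4 mm / 506 years ≈ 0.969 mm/yr.
B spans 591.7 / 0.969 = 610.63 years ≈ 611 growth rings.

611 growth rings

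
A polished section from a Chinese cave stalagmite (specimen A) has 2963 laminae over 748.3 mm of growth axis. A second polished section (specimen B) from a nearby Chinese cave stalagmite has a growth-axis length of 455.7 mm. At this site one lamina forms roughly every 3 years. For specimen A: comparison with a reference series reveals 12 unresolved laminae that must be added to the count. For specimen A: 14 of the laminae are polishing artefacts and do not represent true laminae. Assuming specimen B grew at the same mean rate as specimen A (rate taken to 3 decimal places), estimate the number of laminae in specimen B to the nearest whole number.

1808 laminae

Specimen A: correcting the raw count gives 2963 − 14 + 12 = 2961 true laminae.
Specimen A: at 3 years per lamina, 2961 × 3 = 8883 years.
A: 748.3 mm over 8883 years gives 748.3 / 8883 ≈ 0.084 mm/yr.
Specimen B: 455.7 mm / 0.084 mm per year = 5425.00 years; at 3 years per lamina that is 5425.00 / 3 ≈ 1808 laminae.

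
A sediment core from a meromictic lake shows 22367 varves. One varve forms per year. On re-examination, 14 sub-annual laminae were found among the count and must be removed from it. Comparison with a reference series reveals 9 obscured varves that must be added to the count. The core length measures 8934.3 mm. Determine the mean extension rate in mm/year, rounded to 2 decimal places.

0.40 mm/year

Adjusted count: 22367 − 14 + 9 = 22362 varves.
Mean rate = 8934.3 mm / 22362 years ≈ 0.40 mm/year.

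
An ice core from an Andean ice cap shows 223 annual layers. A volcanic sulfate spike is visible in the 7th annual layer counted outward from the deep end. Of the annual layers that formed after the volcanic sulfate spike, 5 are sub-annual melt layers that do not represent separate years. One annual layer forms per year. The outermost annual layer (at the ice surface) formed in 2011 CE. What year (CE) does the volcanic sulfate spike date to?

1800 CE

The volcanic sulfate spike sits at annual layer 7 from the deep end, so 223 − 7 = 216 annual layers formed after it.
Excluding 5 false annual layers: 216 − 5 = 211.
2011 − 211 = 1800 CE.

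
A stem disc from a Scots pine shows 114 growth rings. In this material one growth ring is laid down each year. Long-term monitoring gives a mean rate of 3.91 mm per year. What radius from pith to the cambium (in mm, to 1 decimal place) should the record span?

445.7 mm

The record spans 114 years at 3.91 mm per year.
Length ≈ 3.91 × 114 = 445.7 mm.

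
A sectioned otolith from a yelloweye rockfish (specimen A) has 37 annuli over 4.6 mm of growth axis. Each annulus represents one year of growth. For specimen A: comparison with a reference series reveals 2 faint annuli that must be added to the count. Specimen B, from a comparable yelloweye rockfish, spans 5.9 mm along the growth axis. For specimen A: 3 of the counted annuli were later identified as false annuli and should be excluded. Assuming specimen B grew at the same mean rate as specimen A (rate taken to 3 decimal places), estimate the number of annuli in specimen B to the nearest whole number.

Specimen A: true annulus count = 37 − 3 + 2 = 36.
A: Extension rate ≈ 4.6 / 36 = 0.128 mm/yr.
B spans 5.9 / 0.128 = 46.09 years ≈ 46 annuli.

46 annuli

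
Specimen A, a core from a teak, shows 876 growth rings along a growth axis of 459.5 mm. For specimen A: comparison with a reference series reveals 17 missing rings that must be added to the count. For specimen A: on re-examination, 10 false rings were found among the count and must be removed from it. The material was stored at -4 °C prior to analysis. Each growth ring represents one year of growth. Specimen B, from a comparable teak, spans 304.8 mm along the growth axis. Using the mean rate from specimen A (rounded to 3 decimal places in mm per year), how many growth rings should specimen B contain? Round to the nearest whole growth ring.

Specimen A: correcting the raw count gives 876 − 10 + 17 = 883 true growth rings.
A: Mean rate = 459.5 mm / 883 years ≈ 0.520 mm/yr.
B spans 304.8 / 0.520 = 586.15 years ≈ 586 growth rings.

586 growth rings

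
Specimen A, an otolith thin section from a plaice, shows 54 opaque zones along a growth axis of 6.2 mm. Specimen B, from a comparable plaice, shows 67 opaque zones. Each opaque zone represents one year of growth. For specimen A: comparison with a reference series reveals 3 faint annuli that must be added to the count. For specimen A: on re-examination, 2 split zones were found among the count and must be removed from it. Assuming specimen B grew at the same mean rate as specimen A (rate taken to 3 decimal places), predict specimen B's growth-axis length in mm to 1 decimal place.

7.6 mm

Specimen A: correcting the raw count gives 54 − 2 + 3 = 55 true opaque zones.
A: Extension rate ≈ 6.2 / 55 = 0.113 mm per year.
B's length ≈ 0.113 × 67 = 7.6 mm.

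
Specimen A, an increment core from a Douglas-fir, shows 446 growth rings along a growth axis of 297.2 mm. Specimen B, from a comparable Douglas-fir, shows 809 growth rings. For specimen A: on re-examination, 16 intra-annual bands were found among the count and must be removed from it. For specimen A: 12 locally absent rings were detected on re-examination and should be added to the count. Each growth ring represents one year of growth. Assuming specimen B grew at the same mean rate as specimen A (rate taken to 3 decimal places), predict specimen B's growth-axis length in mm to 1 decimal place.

543.6 mm

Specimen A: true growth ring count = 446 − 16 + 12 = 442.
A: 297.2 mm over 442 years gives 297.2 / 442 ≈ 0.672 mm/year.
Length of B = 0.672 × 809 = 543.6 mm.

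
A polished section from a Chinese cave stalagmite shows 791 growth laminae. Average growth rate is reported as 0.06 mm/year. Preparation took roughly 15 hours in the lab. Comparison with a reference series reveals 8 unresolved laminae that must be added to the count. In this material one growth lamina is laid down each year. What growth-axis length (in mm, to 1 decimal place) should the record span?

47.9 mm

After corrections the count is 791 + 8 = 799 growth laminae.
Length ≈ 0.06 × 799 = 47.9 mm.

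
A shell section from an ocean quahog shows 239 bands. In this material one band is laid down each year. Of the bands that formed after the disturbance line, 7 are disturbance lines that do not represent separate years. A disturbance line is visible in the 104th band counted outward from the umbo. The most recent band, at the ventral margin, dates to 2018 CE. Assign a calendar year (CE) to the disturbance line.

1890 CE

Between band 104 and the ventral margin there are 239 − 104 = 135 bands.
Removing the 7 false bands leaves 135 − 7 = 128 true bands beyond the disturbance line.
The band at the ventral margin is 2018 CE, so the disturbance line dates to 2018 − 128 = 1890 CE.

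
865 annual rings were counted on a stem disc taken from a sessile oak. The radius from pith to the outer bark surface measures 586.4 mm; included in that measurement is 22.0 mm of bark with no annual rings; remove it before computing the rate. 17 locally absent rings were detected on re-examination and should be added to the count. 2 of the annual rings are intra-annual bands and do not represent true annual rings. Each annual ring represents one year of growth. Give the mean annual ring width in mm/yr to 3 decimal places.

0.641 mm/yr

True annual ring count = 865 − 2 + 17 = 880.
Net length = 586.4 − 22.0 = 564.4 mm.
564.4 mm over 880 years gives 564.4 / 880 ≈ 0.641 mm/yr.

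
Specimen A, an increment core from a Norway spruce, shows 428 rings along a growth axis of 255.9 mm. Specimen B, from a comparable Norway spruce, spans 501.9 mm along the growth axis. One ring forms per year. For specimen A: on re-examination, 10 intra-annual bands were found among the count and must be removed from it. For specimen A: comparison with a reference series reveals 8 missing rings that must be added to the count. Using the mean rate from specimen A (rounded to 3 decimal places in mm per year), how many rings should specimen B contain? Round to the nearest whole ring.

835 rings

Specimen A: true ring count = 428 − 10 + 8 = 426.
A: Extension rate ≈ 255.9 / 426 = 0.601 mm per year.
Specimen B: 501.9 mm / 0.601 mm per year = 835.11 years ≈ 835 rings.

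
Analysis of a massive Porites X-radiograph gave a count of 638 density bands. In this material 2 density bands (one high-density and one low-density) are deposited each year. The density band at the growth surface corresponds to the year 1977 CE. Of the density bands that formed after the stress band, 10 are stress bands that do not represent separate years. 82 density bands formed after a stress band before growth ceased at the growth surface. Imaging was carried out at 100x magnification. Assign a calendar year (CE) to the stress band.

1941 CE

There are 82 density bands younger than the stress band.
Excluding 10 false density bands: 82 − 10 = 72.
Dividing by 2 density bands per year: 72 / 2 = 36 years.
Counting back 36 years from 1977 CE places the stress band in 1977 − 36 = 1941 CE.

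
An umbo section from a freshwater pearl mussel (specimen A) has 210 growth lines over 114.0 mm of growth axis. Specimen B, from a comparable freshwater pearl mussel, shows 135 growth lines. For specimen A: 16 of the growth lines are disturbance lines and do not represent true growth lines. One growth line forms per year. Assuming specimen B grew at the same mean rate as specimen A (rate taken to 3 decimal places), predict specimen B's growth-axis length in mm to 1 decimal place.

79.4 mm

Specimen A: adjusted count: 210 − 16 = 194 growth lines.
A: Mean rate = 114.0 mm / 194 years ≈ 0.588 mm/year.
B's length ≈ 0.588 × 135 = 79.4 mm.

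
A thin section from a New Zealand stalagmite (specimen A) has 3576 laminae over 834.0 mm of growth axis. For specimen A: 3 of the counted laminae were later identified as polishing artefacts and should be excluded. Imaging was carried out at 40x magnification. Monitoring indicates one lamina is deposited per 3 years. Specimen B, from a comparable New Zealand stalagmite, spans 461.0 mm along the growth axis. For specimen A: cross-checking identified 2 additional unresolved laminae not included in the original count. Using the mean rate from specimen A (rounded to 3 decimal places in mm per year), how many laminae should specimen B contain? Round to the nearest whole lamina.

1970 laminae

Specimen A: correcting the raw count gives 3576 − 3 + 2 = 3575 true laminae.
Specimen A: multiplying by 3 years per lamina: 3575 × 3 = 10725 years.
A: Mean rate = 834.0 mm / 10725 years ≈ 0.078 mm per year.
Specimen B: 461.0 mm / 0.078 mm per year = 5910.26 years; at 3 years per lamina that is 5910.26 / 3 ≈ 1970 laminae.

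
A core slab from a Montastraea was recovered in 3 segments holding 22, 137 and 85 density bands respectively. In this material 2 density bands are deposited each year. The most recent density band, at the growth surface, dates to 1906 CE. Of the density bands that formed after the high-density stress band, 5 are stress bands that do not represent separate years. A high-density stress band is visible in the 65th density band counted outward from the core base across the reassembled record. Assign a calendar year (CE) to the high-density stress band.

1819 CE

Total density bands = 22 + 137 + 85 = 244.
The high-density stress band sits at density band 65 from the core base, so 244 − 65 = 179 density bands formed after it.
Removing the 5 false density bands leaves 179 − 5 = 174 true density bands beyond the high-density stress band.
174 density bands at 2 per year is 174 / 2 = 87 years.
The density band at the growth surface is 1906 CE, so the high-density stress band dates to 1906 − 87 = 1819 CE.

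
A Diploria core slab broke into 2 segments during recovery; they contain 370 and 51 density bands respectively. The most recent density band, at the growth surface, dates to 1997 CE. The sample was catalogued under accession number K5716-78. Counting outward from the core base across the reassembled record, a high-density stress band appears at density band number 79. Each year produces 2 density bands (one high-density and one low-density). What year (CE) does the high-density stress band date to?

1826 CE

Total density bands = 370 + 51 = 421.
The high-density stress band sits at density band 79 from the core base, so 421 − 79 = 342 density bands formed after it.
342 density bands at 2 per year is 342 / 2 = 171 years.
1997 − 171 = 1826 CE.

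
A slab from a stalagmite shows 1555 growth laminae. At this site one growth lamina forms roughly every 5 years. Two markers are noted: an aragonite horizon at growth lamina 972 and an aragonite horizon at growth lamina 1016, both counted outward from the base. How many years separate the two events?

1016 − 972 = 44 growth laminae lie between the two events.
Multiplying by 5 years per growth lamina: 44 × 5 = 220 years.

220 yr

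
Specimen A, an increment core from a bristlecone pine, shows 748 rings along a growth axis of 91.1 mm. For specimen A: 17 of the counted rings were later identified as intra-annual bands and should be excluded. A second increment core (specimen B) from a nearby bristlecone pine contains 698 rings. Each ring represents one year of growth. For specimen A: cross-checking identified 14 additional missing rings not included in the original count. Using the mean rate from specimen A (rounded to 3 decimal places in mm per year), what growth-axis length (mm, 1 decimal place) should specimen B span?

Specimen A: after corrections the count is 748 − 17 + 14 = 745 rings.
A: Extension rate ≈ 91.1 / 745 = 0.122 mm per year.
For B, 0.122 mm/year × 698 years = 85.2 mm.

85.2 mm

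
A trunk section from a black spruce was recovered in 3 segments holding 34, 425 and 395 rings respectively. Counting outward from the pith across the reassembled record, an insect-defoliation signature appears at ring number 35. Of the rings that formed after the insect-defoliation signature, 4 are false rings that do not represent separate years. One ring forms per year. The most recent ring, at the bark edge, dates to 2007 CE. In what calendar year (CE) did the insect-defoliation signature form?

1192 CE

Total rings = 34 + 425 + 395 = 854.
Between ring 35 and the bark edge there are 854 − 35 = 819 rings.
819 − 4 false = 815 true rings after the insect-defoliation signature.
The ring at the bark edge is 2007 CE, so the insect-defoliation signature dates to 2007 − 815 = 1192 CE.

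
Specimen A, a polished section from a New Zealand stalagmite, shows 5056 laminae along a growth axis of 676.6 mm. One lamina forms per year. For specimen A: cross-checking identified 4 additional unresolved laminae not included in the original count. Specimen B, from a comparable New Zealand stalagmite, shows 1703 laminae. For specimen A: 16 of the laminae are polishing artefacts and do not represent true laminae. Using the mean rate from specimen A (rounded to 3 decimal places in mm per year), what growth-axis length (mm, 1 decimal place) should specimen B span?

Specimen A: after corrections the count is 5056 − 16 + 4 = 5044 laminae.
A: Mean rate = 676.6 mm / 5044 years ≈ 0.134 mm/year.
B's length ≈ 0.134 × 1703 = 228.2 mm.

228.2 mm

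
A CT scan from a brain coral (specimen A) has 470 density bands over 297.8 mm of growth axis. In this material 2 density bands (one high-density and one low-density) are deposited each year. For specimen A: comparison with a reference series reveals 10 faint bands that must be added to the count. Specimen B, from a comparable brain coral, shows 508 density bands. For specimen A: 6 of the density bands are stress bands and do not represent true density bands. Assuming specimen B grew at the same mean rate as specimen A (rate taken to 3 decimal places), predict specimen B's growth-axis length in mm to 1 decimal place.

Specimen A: after corrections the count is 470 − 6 + 10 = 474 density bands.
Specimen A: 474 density bands at 2 per year is 474 / 2 = 237 years.
A: 297.8 mm over 237 years gives 297.8 / 237 ≈ 1.257 mm/year.
Specimen B: dividing by 2 density bands per year: 508 / 2 = 254 years. For B, 1.257 mm/year × 254 years = 319.3 mm.

319.3 mm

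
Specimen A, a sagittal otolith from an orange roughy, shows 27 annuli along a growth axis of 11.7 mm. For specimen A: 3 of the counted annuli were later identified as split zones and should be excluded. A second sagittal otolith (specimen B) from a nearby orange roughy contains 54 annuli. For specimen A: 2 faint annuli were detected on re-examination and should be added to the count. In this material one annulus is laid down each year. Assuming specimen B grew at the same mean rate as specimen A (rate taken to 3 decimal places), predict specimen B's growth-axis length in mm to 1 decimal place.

24.3 mm

Specimen A: correcting the raw count gives 27 − 3 + 2 = 26 true annuli.
A: Extension rate ≈ 11.7 / 26 = 0.450 mm/year.
Length of B = 0.450 × 54 = 24.3 mm.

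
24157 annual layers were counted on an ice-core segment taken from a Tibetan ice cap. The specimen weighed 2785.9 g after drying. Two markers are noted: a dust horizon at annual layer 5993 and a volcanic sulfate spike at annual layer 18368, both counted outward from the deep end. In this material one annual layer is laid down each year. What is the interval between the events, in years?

18368 − 5993 = 12375 annual layers lie between the two events.
One annual layer per year makes the interval 12375 years.

12375 years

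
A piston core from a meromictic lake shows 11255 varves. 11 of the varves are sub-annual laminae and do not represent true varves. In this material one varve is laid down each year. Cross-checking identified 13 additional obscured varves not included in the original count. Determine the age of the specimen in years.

11257 years

After corrections the count is 11255 − 11 + 13 = 11257 varves.
At one varve per year, that is 11257 years.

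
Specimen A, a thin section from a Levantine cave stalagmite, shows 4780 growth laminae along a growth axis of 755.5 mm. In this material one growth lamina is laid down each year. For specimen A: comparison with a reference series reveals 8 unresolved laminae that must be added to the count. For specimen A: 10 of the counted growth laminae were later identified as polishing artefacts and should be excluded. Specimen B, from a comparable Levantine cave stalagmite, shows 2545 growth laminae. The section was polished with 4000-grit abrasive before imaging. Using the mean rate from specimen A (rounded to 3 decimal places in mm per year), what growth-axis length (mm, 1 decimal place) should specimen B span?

402.1 mm

Specimen A: after corrections the count is 4780 − 10 + 8 = 4778 growth laminae.
A: 755.5 mm over 4778 years gives 755.5 / 4778 ≈ 0.158 mm/yr.
B's length ≈ 0.158 × 2545 = 402.1 mm.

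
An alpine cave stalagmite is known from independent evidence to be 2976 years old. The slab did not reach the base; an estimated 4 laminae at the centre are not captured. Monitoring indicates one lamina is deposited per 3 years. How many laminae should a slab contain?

988 laminae

One lamina every 3 years means 2976 / 3 = 992 laminae.
Less the 4 uncaptured laminae: 992 − 4 = 988.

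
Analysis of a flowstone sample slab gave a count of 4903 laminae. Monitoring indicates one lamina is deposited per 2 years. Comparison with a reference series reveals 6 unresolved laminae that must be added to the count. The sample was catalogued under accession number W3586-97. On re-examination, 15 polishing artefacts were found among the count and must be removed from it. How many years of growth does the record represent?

9788 years

True lamina count = 4903 − 15 + 6 = 4894.
At 2 years per lamina, 4894 × 2 = 9788 years.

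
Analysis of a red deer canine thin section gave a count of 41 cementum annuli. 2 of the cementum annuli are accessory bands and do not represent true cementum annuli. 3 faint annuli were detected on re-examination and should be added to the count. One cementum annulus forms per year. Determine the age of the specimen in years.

After corrections the count is 41 − 2 + 3 = 42 cementum annuli.
With a one-to-one cementum annulus periodicity this is 42 years.

42 years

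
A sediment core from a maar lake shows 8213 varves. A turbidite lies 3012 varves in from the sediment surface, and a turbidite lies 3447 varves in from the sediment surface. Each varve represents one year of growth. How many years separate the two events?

Separation: 3447 − 3012 = 435 varves.
One varve per year makes the interval 435 years.

435 years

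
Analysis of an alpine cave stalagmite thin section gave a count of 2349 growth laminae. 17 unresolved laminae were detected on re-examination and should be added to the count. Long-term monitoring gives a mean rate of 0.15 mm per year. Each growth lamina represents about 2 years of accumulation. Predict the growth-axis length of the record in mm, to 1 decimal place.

Adjusted count: 2349 + 17 = 2366 growth laminae.
2366 growth laminae at 2 years each span 2366 × 2 = 4732 years.
Length ≈ 0.15 × 4732 = 709.8 mm.

709.8 mm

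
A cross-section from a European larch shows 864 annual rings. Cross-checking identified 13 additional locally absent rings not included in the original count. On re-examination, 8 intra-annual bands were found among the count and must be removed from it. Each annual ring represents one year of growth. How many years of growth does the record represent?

Correcting the raw count gives 864 − 8 + 13 = 869 true annual rings.
With a one-to-one annual ring periodicity this is 869 years.

869 yr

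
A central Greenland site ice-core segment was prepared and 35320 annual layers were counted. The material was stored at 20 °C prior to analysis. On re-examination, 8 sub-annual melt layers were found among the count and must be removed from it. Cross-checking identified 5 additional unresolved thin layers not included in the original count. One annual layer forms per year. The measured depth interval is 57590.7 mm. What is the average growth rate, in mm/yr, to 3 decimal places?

Adjusted count: 35320 − 8 + 5 = 35317 annual layers.
Extension rate ≈ 57590.7 / 35317 = 1.631 mm/yr.

1.631 mm/yr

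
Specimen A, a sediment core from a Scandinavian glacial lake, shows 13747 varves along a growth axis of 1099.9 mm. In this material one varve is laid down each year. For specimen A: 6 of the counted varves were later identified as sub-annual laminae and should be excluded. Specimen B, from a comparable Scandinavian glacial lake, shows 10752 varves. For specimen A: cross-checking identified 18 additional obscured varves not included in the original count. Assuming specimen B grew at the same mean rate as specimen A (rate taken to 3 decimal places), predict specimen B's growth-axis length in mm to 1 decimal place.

860.2 mm

Specimen A: true varve count = 13747 − 6 + 18 = 13759.
A: 1099.9 mm over 13759 years gives 1099.9 / 13759 ≈ 0.080 mm/yr.
Length of B = 0.080 × 10752 = 860.2 mm.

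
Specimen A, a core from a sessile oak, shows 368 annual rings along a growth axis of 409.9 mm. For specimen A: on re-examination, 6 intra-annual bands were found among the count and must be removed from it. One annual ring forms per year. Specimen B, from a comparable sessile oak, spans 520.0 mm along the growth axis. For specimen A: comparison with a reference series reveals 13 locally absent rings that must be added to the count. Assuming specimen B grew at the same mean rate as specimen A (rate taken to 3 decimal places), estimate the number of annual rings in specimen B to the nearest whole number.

476 annual rings

Specimen A: adjusted count: 368 − 6 + 13 = 375 annual rings.
A: Extension rate ≈ 409.9 / 375 = 1.093 mm per year.
For B, 520.0 / 1.093 = 475.75 years ≈ 476 annual rings.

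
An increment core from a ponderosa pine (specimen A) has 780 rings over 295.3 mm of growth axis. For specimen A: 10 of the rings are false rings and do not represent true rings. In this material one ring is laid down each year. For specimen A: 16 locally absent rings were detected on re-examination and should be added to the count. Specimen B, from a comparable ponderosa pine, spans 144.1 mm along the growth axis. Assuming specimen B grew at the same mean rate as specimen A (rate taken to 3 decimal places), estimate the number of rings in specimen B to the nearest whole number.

Specimen A: adjusted count: 780 − 10 + 16 = 786 rings.
A: Extension rate ≈ 295.3 / 786 = 0.376 mm/year.
Specimen B: 144.1 mm / 0.376 mm per year = 383.24 years ≈ 383 rings.

383 rings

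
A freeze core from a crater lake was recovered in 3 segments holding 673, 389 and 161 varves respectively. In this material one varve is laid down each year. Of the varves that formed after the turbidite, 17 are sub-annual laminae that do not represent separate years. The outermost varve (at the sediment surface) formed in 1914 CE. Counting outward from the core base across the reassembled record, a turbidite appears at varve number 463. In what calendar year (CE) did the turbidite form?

Total varves = 673 + 389 + 161 = 1223.
1223 − 463 = 760 varves lie beyond the turbidite toward the sediment surface.
Excluding 17 false varves: 760 − 17 = 743.
1914 − 743 = 1171 CE.

1171 CE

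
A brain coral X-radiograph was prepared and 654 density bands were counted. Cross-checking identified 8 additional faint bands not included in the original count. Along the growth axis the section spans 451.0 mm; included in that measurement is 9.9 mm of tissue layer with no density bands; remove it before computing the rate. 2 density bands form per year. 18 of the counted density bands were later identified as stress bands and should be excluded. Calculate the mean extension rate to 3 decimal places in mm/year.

After corrections the count is 654 − 18 + 8 = 644 density bands.
644 density bands at 2 per year is 644 / 2 = 322 years.
Removing the 9.9 mm offcut leaves 451.0 − 9.9 = 441.1 mm.
Extension rate ≈ 441.1 / 322 = 1.370 mm/year.

1.370 mm/year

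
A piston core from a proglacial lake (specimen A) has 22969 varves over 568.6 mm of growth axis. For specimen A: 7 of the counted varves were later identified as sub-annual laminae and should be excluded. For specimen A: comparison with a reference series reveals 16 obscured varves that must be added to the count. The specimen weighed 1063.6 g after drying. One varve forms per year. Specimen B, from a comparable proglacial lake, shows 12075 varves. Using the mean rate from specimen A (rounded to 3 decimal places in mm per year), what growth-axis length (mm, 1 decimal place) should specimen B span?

Specimen A: after corrections the count is 22969 − 7 + 16 = 22978 varves.
A: Mean rate = 568.6 mm / 22978 years ≈ 0.025 mm per year.
For B, 0.025 mm/year × 12075 years = 301.9 mm.

301.9 mm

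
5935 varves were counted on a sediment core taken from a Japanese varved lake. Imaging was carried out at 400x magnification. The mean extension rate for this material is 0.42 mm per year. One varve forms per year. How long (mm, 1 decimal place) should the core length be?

2492.7 mm

5935 years of growth are recorded.
Predicted length = 0.42 mm/year × 5935 years = 2492.7 mm.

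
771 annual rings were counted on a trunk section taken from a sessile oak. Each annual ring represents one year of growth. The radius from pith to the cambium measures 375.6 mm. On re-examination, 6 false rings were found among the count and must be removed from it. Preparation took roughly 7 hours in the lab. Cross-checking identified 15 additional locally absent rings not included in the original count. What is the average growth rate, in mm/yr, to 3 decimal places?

0.482 mm/yr

Correcting the raw count gives 771 − 6 + 15 = 780 true annual rings.
Mean rate = 375.6 mm / 780 years ≈ 0.482 mm/yr.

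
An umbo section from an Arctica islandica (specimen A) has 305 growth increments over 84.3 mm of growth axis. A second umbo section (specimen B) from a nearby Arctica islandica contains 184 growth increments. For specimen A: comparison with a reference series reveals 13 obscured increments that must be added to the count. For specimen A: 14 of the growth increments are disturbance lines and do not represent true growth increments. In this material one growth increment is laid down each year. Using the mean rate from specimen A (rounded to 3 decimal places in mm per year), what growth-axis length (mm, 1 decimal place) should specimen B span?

Specimen A: adjusted count: 305 − 14 + 13 = 304 growth increments.
A: 84.3 mm over 304 years gives 84.3 / 304 ≈ 0.277 mm per year.
For B, 0.277 mm/year × 184 years = 51.0 mm.

51.0 mm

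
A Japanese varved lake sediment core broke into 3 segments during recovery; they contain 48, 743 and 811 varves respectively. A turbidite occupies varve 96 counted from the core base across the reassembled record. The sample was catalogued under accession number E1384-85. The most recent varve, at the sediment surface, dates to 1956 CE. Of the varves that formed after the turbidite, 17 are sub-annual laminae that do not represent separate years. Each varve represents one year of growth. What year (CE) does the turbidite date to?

467 CE

Total varves = 48 + 743 + 811 = 1602.
The turbidite sits at varve 96 from the core base, so 1602 − 96 = 1506 varves formed after it.
Removing the 17 false varves leaves 1506 − 17 = 1489 true varves beyond the turbidite.
The varve at the sediment surface is 1956 CE, so the turbidite dates to 1956 − 1489 = 467 CE.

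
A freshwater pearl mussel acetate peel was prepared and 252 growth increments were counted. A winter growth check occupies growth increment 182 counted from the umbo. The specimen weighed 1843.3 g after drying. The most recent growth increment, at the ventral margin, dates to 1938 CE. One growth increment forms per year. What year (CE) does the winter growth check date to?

The winter growth check sits at growth increment 182 from the umbo, so 252 − 182 = 70 growth increments formed after it.
The growth increment at the ventral margin is 1938 CE, so the winter growth check dates to 1938 − 70 = 1868 CE.

1868 CE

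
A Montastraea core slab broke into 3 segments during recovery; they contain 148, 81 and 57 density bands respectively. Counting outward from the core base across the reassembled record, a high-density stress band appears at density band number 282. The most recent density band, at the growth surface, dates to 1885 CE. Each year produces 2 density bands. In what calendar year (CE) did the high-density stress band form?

Total density bands = 148 + 81 + 57 = 286.
Between density band 282 and the growth surface there are 286 − 282 = 4 density bands.
Dividing by 2 density bands per year: 4 / 2 = 2 years.
Counting back 2 years from 1885 CE places the high-density stress band in 1885 − 2 = 1883 CE.

1883 CE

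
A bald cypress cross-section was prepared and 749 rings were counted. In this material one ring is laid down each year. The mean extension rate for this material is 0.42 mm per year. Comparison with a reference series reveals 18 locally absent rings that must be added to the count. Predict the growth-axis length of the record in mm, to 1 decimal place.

322.1 mm

True ring count = 749 + 18 = 767.
767 years at 0.42 mm/year gives 0.42 × 767 = 322.1 mm.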